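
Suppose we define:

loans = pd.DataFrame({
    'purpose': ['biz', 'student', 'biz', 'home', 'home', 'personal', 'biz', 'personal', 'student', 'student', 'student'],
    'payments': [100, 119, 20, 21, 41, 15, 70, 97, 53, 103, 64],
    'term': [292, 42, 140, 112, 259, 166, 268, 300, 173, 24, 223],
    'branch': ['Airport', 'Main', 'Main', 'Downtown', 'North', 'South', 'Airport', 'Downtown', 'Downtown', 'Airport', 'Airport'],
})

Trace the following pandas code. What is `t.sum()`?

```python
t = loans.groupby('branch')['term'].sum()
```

group by branch, sum of term:
branch
Airport     807
Downtown    585
Main        182
North       259
South       166
Name: term, dtype: int64

1999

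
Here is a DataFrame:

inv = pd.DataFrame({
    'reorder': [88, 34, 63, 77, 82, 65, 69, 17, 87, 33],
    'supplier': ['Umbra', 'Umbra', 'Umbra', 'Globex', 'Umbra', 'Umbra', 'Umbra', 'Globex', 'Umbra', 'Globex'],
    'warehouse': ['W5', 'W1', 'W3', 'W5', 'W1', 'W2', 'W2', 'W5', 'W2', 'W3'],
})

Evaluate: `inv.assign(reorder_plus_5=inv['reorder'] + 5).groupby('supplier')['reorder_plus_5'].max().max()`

93

add column reorder_plus_5 = inv['reorder'] + 5:
   reorder supplier warehouse  reorder_plus_5
0       88    Umbra        W5              93
1       34    Umbra        W1              39
2       63    Umbra        W3              68
3       77   Globex        W5              82
4       82    Umbra        W1              87
5       65    Umbra        W2              70
6       69    Umbra        W2              74
7       17   Globex        W5              22
8       87    Umbra        W2              92
9       33   Globex        W3              38
group by supplier, max of reorder_plus_5:
supplier
Globex    82
Umbra     93
Name: reorder_plus_5, dtype: int64
Finally, max of the resulting series = 93.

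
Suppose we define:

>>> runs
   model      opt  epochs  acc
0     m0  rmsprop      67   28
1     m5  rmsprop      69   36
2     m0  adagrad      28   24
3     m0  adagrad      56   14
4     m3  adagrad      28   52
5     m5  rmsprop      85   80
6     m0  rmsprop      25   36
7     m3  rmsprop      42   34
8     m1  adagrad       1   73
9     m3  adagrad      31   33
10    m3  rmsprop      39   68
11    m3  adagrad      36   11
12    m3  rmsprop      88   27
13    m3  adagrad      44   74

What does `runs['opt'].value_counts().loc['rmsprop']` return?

value_counts of opt:
opt
rmsprop    7
adagrad    7
Name: count, dtype: int64
Then the value at index 'rmsprop': 7

7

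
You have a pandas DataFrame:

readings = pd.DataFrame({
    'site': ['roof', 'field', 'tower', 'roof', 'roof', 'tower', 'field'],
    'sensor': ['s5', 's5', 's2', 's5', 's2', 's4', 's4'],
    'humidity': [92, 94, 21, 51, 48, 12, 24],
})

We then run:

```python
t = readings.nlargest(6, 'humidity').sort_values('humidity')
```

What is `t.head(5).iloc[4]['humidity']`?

take 6 rows with largest humidity:
    site sensor  humidity
1  field     s5        94
0   roof     s5        92
3   roof     s5        51
4   roof     s2        48
6  field     s4        24
2  tower     s2        21
sort by humidity:
    site sensor  humidity
2  tower     s2        21
6  field     s4        24
4   roof     s2        48
3   roof     s5        51
0   roof     s5        92
1  field     s5        94
take first 5 rows:
    site sensor  humidity
2  tower     s2        21
6  field     s4        24
4   roof     s2        48
3   roof     s5        51
0   roof     s5        92
Taking the value at position 4, column 'humidity' gives 92.

92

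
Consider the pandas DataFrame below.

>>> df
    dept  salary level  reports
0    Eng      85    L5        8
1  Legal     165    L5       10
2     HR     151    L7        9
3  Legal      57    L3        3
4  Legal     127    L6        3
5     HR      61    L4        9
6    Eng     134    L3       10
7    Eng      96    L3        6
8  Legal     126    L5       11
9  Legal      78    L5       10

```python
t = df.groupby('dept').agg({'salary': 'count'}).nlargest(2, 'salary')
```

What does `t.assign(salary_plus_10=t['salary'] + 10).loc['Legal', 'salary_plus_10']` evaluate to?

15

group by dept, count of salary:
       salary
dept         
Eng         3
HR          2
Legal       5
take 2 rows with largest salary:
       salary
dept         
Legal       5
Eng         3
add column salary_plus_10 = t['salary'] + 10:
       salary  salary_plus_10
dept                         
Legal       5              15
Eng         3              13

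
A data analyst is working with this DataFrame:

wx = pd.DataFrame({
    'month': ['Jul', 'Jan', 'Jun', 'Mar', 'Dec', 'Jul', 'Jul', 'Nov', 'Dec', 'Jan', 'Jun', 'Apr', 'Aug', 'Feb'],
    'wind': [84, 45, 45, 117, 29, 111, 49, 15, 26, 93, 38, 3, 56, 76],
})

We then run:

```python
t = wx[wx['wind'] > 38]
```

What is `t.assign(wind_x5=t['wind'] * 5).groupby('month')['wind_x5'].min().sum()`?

1940

filter rows where wind > 38:
   month  wind
0    Jul    84
1    Jan    45
2    Jun    45
3    Mar   117
5    Jul   111
6    Jul    49
9    Jan    93
12   Aug    56
13   Feb    76
add column wind_x5 = t['wind'] * 5:
   month  wind  wind_x5
0    Jul    84      420
1    Jan    45      225
2    Jun    45      225
3    Mar   117      585
5    Jul   111      555
6    Jul    49      245
9    Jan    93      465
12   Aug    56      280
13   Feb    76      380
group by month, min of wind_x5:
month
Aug    280
Feb    380
Jan    225
Jul    245
Jun    225
Mar    585
Name: wind_x5, dtype: int64
sum of the resulting series → 1940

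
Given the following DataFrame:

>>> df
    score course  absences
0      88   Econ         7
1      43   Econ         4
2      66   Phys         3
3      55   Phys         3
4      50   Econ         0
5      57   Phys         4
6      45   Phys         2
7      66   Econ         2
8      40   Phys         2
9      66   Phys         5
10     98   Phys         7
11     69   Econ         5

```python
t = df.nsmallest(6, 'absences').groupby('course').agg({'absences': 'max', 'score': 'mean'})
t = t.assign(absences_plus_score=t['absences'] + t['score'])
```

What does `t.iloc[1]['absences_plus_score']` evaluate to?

54.5

take 6 rows with smallest absences:
   score course  absences
4     50   Econ         0
6     45   Phys         2
7     66   Econ         2
8     40   Phys         2
2     66   Phys         3
3     55   Phys         3
group by course: max(absences), mean(score):
        absences  score
course                 
Econ           2   58.0
Phys           3   51.5
add column absences_plus_score = t['absences'] + t['score']:
        absences  score  absences_plus_score
course                                      
Econ           2   58.0                 60.0
Phys           3   51.5                 54.5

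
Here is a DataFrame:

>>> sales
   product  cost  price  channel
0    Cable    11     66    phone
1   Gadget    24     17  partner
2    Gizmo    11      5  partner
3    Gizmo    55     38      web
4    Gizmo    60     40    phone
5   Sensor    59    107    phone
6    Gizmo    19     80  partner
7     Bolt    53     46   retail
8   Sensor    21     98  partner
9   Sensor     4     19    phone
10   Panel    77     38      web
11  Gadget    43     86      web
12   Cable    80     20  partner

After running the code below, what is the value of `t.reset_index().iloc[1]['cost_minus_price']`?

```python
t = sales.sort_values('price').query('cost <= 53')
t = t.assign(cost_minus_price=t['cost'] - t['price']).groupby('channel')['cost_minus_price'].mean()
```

-35.0

sort by price:
   product  cost  price  channel
2    Gizmo    11      5  partner
1   Gadget    24     17  partner
9   Sensor     4     19    phone
12   Cable    80     20  partner
3    Gizmo    55     38      web
10   Panel    77     38      web
4    Gizmo    60     40    phone
7     Bolt    53     46   retail
0    Cable    11     66    phone
6    Gizmo    19     80  partner
11  Gadget    43     86      web
8   Sensor    21     98  partner
5   Sensor    59    107    phone
filter rows where cost <= 53:
   product  cost  price  channel
2    Gizmo    11      5  partner
1   Gadget    24     17  partner
9   Sensor     4     19    phone
7     Bolt    53     46   retail
0    Cable    11     66    phone
6    Gizmo    19     80  partner
11  Gadget    43     86      web
8   Sensor    21     98  partner
add column cost_minus_price = t['cost'] - t['price']:
   product  cost  price  channel  cost_minus_price
2    Gizmo    11      5  partner                 6
1   Gadget    24     17  partner                 7
9   Sensor     4     19    phone               -15
7     Bolt    53     46   retail                 7
0    Cable    11     66    phone               -55
6    Gizmo    19     80  partner               -61
11  Gadget    43     86      web               -43
8   Sensor    21     98  partner               -77
group by channel, mean of cost_minus_price:
channel
partner   -31.25
phone     -35.00
retail      7.00
web       -43.00
Name: cost_minus_price, dtype: float64
reset_index():
   channel  cost_minus_price
0  partner            -31.25
1    phone            -35.00
2   retail              7.00
3      web            -43.00
So iloc[1]['cost_minus_price'] = -35.0.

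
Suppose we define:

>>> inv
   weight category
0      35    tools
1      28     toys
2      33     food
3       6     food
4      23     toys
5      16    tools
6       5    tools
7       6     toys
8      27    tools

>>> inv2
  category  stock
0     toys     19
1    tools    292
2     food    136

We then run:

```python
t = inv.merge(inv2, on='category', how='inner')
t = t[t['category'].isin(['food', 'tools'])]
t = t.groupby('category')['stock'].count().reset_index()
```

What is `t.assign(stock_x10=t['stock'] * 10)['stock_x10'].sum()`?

60

merge on 'category' (how='inner') → 9 rows:
   weight category  stock
0      35    tools    292
1      28     toys     19
2      33     food    136
3       6     food    136
4      23     toys     19
5      16    tools    292
6       5    tools    292
7       6     toys     19
8      27    tools    292
filter rows where category in ['food', 'tools']:
   weight category  stock
0      35    tools    292
2      33     food    136
3       6     food    136
5      16    tools    292
6       5    tools    292
8      27    tools    292
group by category, count of stock:
category
food     2
tools    4
Name: stock, dtype: int64
reset_index():
  category  stock
0     food      2
1    tools      4
add column stock_x10 = t['stock'] * 10:
  category  stock  stock_x10
0     food      2         20
1    tools      4         40
Taking the sum of column 'stock_x10' gives 60.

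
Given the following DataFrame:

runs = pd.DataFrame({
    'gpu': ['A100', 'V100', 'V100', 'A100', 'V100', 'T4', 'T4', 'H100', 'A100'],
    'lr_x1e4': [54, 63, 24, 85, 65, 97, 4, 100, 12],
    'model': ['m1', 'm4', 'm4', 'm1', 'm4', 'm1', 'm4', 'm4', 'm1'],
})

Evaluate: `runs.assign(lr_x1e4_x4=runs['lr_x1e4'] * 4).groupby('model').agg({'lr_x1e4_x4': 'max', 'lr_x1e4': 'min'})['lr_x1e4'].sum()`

16

add column lr_x1e4_x4 = runs['lr_x1e4'] * 4:
    gpu  lr_x1e4 model  lr_x1e4_x4
0  A100       54    m1         216
1  V100       63    m4         252
2  V100       24    m4          96
3  A100       85    m1         340
4  V100       65    m4         260
5    T4       97    m1         388
6    T4        4    m4          16
7  H100      100    m4         400
8  A100       12    m1          48
group by model: max(lr_x1e4_x4), min(lr_x1e4):
       lr_x1e4_x4  lr_x1e4
model                     
m1            388       12
m4            400        4
Then the sum of column 'lr_x1e4': 16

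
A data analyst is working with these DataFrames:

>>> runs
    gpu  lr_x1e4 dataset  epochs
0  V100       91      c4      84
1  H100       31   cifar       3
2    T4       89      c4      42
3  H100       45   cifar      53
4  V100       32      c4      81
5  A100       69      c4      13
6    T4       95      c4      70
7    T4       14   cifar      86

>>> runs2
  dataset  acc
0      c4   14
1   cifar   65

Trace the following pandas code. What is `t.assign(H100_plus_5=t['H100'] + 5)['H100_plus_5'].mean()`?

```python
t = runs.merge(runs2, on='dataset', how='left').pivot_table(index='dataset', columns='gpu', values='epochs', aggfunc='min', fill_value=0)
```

6.5

merge on 'dataset' (how='left') → 8 rows:
    gpu  lr_x1e4 dataset  epochs  acc
0  V100       91      c4      84   14
1  H100       31   cifar       3   65
2    T4       89      c4      42   14
3  H100       45   cifar      53   65
4  V100       32      c4      81   14
5  A100       69      c4      13   14
6    T4       95      c4      70   14
7    T4       14   cifar      86   65
pivot: rows=dataset, cols=gpu, min(epochs):
gpu      A100  H100  T4  V100
dataset                      
c4         13     0  42    81
cifar       0     3  86     0
add column H100_plus_5 = t['H100'] + 5:
gpu      A100  H100  T4  V100  H100_plus_5
dataset                                   
c4         13     0  42    81            5
cifar       0     3  86     0            8
mean of column 'H100_plus_5' → 6.5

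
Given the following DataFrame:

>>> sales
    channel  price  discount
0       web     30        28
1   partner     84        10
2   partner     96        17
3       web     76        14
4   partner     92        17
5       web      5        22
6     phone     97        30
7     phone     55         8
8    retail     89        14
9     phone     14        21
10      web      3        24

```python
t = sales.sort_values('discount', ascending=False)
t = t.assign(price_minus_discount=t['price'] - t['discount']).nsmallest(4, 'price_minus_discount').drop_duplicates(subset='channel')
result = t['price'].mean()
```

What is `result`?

8.5

sort by discount descending:
    channel  price  discount
6     phone     97        30
0       web     30        28
10      web      3        24
5       web      5        22
9     phone     14        21
2   partner     96        17
4   partner     92        17
3       web     76        14
8    retail     89        14
1   partner     84        10
7     phone     55         8
add column price_minus_discount = t['price'] - t['discount']:
    channel  price  discount  price_minus_discount
6     phone     97        30                    67
0       web     30        28                     2
10      web      3        24                   -21
5       web      5        22                   -17
9     phone     14        21                    -7
2   partner     96        17                    79
4   partner     92        17                    75
3       web     76        14                    62
8    retail     89        14                    75
1   partner     84        10                    74
7     phone     55         8                    47
take 4 rows with smallest price_minus_discount:
   channel  price  discount  price_minus_discount
10     web      3        24                   -21
5      web      5        22                   -17
9    phone     14        21                    -7
0      web     30        28                     2
drop duplicate channel (keep=first):
   channel  price  discount  price_minus_discount
10     web      3        24                   -21
9    phone     14        21                    -7
Finally, mean of column 'price' = 8.5.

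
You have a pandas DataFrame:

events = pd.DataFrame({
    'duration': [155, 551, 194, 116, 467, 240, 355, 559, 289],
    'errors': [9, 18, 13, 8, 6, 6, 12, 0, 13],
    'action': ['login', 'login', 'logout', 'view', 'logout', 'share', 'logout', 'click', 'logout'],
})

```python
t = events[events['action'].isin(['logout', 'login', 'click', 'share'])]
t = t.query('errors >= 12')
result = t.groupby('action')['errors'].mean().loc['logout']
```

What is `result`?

12.6666666667

filter rows where action in ['logout', 'login', 'click', 'share']:
   duration  errors  action
0       155       9   login
1       551      18   login
2       194      13  logout
4       467       6  logout
5       240       6   share
6       355      12  logout
7       559       0   click
8       289      13  logout
filter rows where errors >= 12:
   duration  errors  action
1       551      18   login
2       194      13  logout
6       355      12  logout
8       289      13  logout
group by action, mean of errors:
action
login     18.000000
logout    12.666667
Name: errors, dtype: float64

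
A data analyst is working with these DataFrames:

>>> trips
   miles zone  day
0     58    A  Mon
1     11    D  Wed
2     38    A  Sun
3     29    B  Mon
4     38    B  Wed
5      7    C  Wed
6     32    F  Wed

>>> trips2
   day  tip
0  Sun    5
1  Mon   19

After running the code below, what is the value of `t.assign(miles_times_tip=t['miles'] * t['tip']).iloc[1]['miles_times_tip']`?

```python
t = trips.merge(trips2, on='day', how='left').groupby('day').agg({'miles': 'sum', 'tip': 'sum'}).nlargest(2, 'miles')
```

merge on 'day' (how='left') → 7 rows:
   miles zone  day   tip
0     58    A  Mon  19.0
1     11    D  Wed   NaN
2     38    A  Sun   5.0
3     29    B  Mon  19.0
4     38    B  Wed   NaN
5      7    C  Wed   NaN
6     32    F  Wed   NaN
group by day: sum(miles), sum(tip):
     miles   tip
day             
Mon     87  38.0
Sun     38   5.0
Wed     88   0.0
take 2 rows with largest miles:
     miles   tip
day             
Wed     88   0.0
Mon     87  38.0
add column miles_times_tip = t['miles'] * t['tip']:
     miles   tip  miles_times_tip
day                              
Wed     88   0.0              0.0
Mon     87  38.0           3306.0
So iloc[1]['miles_times_tip'] = 3306.0.

3306.0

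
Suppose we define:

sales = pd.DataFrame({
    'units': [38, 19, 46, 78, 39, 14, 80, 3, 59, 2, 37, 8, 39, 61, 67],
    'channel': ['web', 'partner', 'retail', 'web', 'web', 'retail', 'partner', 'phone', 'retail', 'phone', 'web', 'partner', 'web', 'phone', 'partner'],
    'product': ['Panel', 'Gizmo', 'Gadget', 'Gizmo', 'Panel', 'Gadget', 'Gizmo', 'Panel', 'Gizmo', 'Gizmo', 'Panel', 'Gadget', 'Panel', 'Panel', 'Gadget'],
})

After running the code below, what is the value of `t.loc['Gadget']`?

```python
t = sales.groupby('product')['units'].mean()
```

33.75

group by product, mean of units:
product
Gadget    33.750000
Gizmo     47.600000
Panel     36.166667
Name: units, dtype: float64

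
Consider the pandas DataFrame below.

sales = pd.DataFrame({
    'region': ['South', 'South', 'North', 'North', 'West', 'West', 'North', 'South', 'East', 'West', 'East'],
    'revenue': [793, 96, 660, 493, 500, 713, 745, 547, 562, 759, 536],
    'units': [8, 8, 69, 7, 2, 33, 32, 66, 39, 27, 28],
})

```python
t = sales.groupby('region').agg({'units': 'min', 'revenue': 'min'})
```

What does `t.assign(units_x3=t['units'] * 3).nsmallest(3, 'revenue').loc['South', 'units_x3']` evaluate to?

24

group by region: min(units), min(revenue):
        units  revenue
region                
East       28      536
North       7      493
South       8       96
West        2      500
add column units_x3 = t['units'] * 3:
        units  revenue  units_x3
region                          
East       28      536        84
North       7      493        21
South       8       96        24
West        2      500         6
take 3 rows with smallest revenue:
        units  revenue  units_x3
region                          
South       8       96        24
North       7      493        21
West        2      500         6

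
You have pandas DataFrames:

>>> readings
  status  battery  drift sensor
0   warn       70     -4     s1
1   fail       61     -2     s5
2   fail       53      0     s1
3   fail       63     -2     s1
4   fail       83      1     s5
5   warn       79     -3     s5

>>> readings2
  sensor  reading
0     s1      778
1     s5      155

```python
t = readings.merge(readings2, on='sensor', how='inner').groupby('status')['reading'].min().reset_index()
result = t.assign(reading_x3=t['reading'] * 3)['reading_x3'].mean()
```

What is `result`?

merge on 'sensor' (how='inner') → 6 rows:
  status  battery  drift sensor  reading
0   warn       70     -4     s1      778
1   fail       61     -2     s5      155
2   fail       53      0     s1      778
3   fail       63     -2     s1      778
4   fail       83      1     s5      155
5   warn       79     -3     s5      155
group by status, min of reading:
status
fail    155
warn    155
Name: reading, dtype: int64
reset_index():
  status  reading
0   fail      155
1   warn      155
add column reading_x3 = t['reading'] * 3:
  status  reading  reading_x3
0   fail      155         465
1   warn      155         465
Then the mean of column 'reading_x3': 465.0

465.0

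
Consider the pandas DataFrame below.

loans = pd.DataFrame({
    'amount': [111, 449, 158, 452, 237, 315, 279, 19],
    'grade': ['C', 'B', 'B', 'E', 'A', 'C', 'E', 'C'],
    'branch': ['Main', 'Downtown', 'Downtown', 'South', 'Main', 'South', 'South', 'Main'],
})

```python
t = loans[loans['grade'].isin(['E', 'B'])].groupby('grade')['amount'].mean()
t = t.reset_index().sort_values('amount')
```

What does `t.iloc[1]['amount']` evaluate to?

365.5

filter rows where grade in ['E', 'B']:
   amount grade    branch
1     449     B  Downtown
2     158     B  Downtown
3     452     E     South
6     279     E     South
group by grade, mean of amount:
grade
B    303.5
E    365.5
Name: amount, dtype: float64
reset_index():
  grade  amount
0     B   303.5
1     E   365.5
sort by amount:
  grade  amount
0     B   303.5
1     E   365.5
Then the value at position 1, column 'amount': 365.5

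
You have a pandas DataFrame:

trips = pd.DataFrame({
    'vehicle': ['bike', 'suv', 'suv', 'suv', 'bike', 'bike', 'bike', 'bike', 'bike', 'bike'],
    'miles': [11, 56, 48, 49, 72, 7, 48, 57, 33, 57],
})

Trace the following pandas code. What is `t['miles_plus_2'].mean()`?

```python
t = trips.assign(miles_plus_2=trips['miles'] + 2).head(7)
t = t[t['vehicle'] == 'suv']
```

add column miles_plus_2 = trips['miles'] + 2:
  vehicle  miles  miles_plus_2
0    bike     11            13
1     suv     56            58
2     suv     48            50
3     suv     49            51
4    bike     72            74
5    bike      7             9
6    bike     48            50
7    bike     57            59
8    bike     33            35
9    bike     57            59
take first 7 rows:
  vehicle  miles  miles_plus_2
0    bike     11            13
1     suv     56            58
2     suv     48            50
3     suv     49            51
4    bike     72            74
5    bike      7             9
6    bike     48            50
filter rows where vehicle == 'suv':
  vehicle  miles  miles_plus_2
1     suv     56            58
2     suv     48            50
3     suv     49            51
Reading off the mean of column 'miles_plus_2', we get 53.0.

53.0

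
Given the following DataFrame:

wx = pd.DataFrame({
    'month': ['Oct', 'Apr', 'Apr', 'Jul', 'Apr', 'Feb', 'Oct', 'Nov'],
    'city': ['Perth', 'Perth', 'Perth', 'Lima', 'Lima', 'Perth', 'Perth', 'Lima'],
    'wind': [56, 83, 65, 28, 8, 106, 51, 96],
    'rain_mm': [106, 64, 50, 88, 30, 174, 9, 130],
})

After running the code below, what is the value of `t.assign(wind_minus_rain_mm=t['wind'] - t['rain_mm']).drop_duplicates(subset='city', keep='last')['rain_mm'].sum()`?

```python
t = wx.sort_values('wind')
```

304

sort by wind:
  month   city  wind  rain_mm
4   Apr   Lima     8       30
3   Jul   Lima    28       88
6   Oct  Perth    51        9
0   Oct  Perth    56      106
2   Apr  Perth    65       50
1   Apr  Perth    83       64
7   Nov   Lima    96      130
5   Feb  Perth   106      174
add column wind_minus_rain_mm = t['wind'] - t['rain_mm']:
  month   city  wind  rain_mm  wind_minus_rain_mm
4   Apr   Lima     8       30                 -22
3   Jul   Lima    28       88                 -60
6   Oct  Perth    51        9                  42
0   Oct  Perth    56      106                 -50
2   Apr  Perth    65       50                  15
1   Apr  Perth    83       64                  19
7   Nov   Lima    96      130                 -34
5   Feb  Perth   106      174                 -68
drop duplicate city (keep=last):
  month   city  wind  rain_mm  wind_minus_rain_mm
7   Nov   Lima    96      130                 -34
5   Feb  Perth   106      174                 -68
Hence 304.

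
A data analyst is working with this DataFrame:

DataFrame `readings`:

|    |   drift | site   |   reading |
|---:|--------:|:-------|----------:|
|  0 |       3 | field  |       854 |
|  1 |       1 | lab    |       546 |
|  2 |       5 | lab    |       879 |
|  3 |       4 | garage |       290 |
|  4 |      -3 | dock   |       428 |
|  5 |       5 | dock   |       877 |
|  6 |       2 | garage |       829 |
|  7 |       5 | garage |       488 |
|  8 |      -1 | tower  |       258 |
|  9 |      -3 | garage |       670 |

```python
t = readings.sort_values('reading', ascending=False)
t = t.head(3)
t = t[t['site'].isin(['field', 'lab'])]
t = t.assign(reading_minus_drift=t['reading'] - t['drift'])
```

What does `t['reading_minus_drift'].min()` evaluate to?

sort by reading descending:
   drift    site  reading
2      5     lab      879
5      5    dock      877
0      3   field      854
6      2  garage      829
9     -3  garage      670
1      1     lab      546
7      5  garage      488
4     -3    dock      428
3      4  garage      290
8     -1   tower      258
take first 3 rows:
   drift   site  reading
2      5    lab      879
5      5   dock      877
0      3  field      854
filter rows where site in ['field', 'lab']:
   drift   site  reading
2      5    lab      879
0      3  field      854
add column reading_minus_drift = t['reading'] - t['drift']:
   drift   site  reading  reading_minus_drift
2      5    lab      879                  874
0      3  field      854                  851

851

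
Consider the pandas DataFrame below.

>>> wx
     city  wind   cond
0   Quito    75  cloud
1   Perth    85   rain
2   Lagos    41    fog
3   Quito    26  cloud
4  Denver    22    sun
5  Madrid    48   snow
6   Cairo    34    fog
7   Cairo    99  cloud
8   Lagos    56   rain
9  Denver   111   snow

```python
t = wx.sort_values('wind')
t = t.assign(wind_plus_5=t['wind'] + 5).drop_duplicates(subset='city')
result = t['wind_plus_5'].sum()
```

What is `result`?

286

sort by wind:
     city  wind   cond
4  Denver    22    sun
3   Quito    26  cloud
6   Cairo    34    fog
2   Lagos    41    fog
5  Madrid    48   snow
8   Lagos    56   rain
0   Quito    75  cloud
1   Perth    85   rain
7   Cairo    99  cloud
9  Denver   111   snow
add column wind_plus_5 = t['wind'] + 5:
     city  wind   cond  wind_plus_5
4  Denver    22    sun           27
3   Quito    26  cloud           31
6   Cairo    34    fog           39
2   Lagos    41    fog           46
5  Madrid    48   snow           53
8   Lagos    56   rain           61
0   Quito    75  cloud           80
1   Perth    85   rain           90
7   Cairo    99  cloud          104
9  Denver   111   snow          116
drop duplicate city (keep=first):
     city  wind   cond  wind_plus_5
4  Denver    22    sun           27
3   Quito    26  cloud           31
6   Cairo    34    fog           39
2   Lagos    41    fog           46
5  Madrid    48   snow           53
1   Perth    85   rain           90
The sum of column 'wind_plus_5' is 286.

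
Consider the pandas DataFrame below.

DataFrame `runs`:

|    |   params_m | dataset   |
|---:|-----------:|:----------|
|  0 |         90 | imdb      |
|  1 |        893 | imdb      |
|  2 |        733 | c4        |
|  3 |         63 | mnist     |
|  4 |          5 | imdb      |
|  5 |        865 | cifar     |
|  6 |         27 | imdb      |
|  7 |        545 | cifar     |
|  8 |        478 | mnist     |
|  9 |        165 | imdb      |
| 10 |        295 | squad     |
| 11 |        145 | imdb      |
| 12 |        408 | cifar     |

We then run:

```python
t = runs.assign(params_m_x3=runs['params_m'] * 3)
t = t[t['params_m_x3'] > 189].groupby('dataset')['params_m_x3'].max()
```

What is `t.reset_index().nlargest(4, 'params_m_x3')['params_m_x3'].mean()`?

2226.75

add column params_m_x3 = runs['params_m'] * 3:
    params_m dataset  params_m_x3
0         90    imdb          270
1        893    imdb         2679
2        733      c4         2199
3         63   mnist          189
4          5    imdb           15
5        865   cifar         2595
6         27    imdb           81
7        545   cifar         1635
8        478   mnist         1434
9        165    imdb          495
10       295   squad          885
11       145    imdb          435
12       408   cifar         1224
filter rows where params_m_x3 > 189:
    params_m dataset  params_m_x3
0         90    imdb          270
1        893    imdb         2679
2        733      c4         2199
5        865   cifar         2595
7        545   cifar         1635
8        478   mnist         1434
9        165    imdb          495
10       295   squad          885
11       145    imdb          435
12       408   cifar         1224
group by dataset, max of params_m_x3:
dataset
c4       2199
cifar    2595
imdb     2679
mnist    1434
squad     885
Name: params_m_x3, dtype: int64
reset_index():
  dataset  params_m_x3
0      c4         2199
1   cifar         2595
2    imdb         2679
3   mnist         1434
4   squad          885
take 4 rows with largest params_m_x3:
  dataset  params_m_x3
2    imdb         2679
1   cifar         2595
0      c4         2199
3   mnist         1434
So mean() = 2226.75.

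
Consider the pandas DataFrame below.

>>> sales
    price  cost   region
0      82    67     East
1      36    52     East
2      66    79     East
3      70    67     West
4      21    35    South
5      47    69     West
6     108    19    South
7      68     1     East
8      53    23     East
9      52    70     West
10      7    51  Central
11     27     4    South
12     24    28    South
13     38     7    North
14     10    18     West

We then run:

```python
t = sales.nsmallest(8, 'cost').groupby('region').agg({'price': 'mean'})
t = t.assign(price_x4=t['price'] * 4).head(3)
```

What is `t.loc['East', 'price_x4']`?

242.0

take 8 rows with smallest cost:
    price  cost region
7      68     1   East
11     27     4  South
13     38     7  North
14     10    18   West
6     108    19  South
8      53    23   East
12     24    28  South
4      21    35  South
group by region, mean of price:
        price
region       
East     60.5
North    38.0
South    45.0
West     10.0
add column price_x4 = t['price'] * 4:
        price  price_x4
region                 
East     60.5     242.0
North    38.0     152.0
South    45.0     180.0
West     10.0      40.0
take first 3 rows:
        price  price_x4
region                 
East     60.5     242.0
North    38.0     152.0
South    45.0     180.0
Then the value at row 'East', column 'price_x4': 242.0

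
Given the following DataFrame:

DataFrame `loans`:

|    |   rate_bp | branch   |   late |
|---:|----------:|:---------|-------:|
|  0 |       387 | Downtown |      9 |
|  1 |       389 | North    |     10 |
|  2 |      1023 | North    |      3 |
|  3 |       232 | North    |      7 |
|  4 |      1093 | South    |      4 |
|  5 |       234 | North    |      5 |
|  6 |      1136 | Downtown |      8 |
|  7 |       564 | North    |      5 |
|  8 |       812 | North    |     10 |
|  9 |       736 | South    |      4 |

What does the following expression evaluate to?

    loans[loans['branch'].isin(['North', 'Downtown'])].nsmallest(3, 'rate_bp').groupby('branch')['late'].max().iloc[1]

7

filter rows where branch in ['North', 'Downtown']:
   rate_bp    branch  late
0      387  Downtown     9
1      389     North    10
2     1023     North     3
3      232     North     7
5      234     North     5
6     1136  Downtown     8
7      564     North     5
8      812     North    10
take 3 rows with smallest rate_bp:
   rate_bp    branch  late
3      232     North     7
5      234     North     5
0      387  Downtown     9
group by branch, max of late:
branch
Downtown    9
North       7
Name: late, dtype: int64
Finally, value at position 1 = 7.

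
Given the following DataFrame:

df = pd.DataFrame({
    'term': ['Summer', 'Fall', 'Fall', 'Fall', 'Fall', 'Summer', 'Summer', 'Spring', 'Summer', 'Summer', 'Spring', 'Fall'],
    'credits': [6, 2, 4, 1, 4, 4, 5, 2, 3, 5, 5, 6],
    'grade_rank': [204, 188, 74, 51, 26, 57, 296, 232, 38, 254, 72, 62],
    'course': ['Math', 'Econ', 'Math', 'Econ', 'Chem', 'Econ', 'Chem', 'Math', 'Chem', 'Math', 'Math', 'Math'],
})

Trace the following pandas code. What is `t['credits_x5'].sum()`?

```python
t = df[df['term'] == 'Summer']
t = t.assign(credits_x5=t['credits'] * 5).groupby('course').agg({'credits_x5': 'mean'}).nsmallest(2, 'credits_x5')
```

filter rows where term == 'Summer':
     term  credits  grade_rank course
0  Summer        6         204   Math
5  Summer        4          57   Econ
6  Summer        5         296   Chem
8  Summer        3          38   Chem
9  Summer        5         254   Math
add column credits_x5 = t['credits'] * 5:
     term  credits  grade_rank course  credits_x5
0  Summer        6         204   Math          30
5  Summer        4          57   Econ          20
6  Summer        5         296   Chem          25
8  Summer        3          38   Chem          15
9  Summer        5         254   Math          25
group by course, mean of credits_x5:
        credits_x5
course            
Chem          20.0
Econ          20.0
Math          27.5
take 2 rows with smallest credits_x5:
        credits_x5
course            
Chem          20.0
Econ          20.0
Finally, sum of column 'credits_x5' = 40.0.

40.0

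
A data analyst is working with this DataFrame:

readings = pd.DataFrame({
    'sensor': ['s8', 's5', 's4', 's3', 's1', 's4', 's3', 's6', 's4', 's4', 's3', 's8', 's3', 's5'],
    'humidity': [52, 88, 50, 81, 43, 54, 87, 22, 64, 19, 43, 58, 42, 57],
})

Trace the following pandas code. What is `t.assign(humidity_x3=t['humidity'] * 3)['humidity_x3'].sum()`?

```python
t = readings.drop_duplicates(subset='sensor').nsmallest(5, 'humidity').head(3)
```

345

drop duplicate sensor (keep=first):
  sensor  humidity
0     s8        52
1     s5        88
2     s4        50
3     s3        81
4     s1        43
7     s6        22
take 5 rows with smallest humidity:
  sensor  humidity
7     s6        22
4     s1        43
2     s4        50
0     s8        52
3     s3        81
take first 3 rows:
  sensor  humidity
7     s6        22
4     s1        43
2     s4        50
add column humidity_x3 = t['humidity'] * 3:
  sensor  humidity  humidity_x3
7     s6        22           66
4     s1        43          129
2     s4        50          150
Taking the sum of column 'humidity_x3' gives 345.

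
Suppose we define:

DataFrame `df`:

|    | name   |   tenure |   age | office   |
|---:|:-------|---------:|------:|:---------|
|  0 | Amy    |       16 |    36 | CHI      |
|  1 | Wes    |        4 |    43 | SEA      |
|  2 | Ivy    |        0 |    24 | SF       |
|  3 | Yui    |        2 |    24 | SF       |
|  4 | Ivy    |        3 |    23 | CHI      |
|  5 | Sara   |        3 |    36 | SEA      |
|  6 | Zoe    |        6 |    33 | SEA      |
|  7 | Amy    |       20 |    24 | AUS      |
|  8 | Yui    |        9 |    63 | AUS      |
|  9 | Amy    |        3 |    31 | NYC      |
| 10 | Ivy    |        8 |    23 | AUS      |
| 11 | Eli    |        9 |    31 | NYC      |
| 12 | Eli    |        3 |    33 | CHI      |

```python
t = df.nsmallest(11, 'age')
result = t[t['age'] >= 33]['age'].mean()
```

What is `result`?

take 11 rows with smallest age:
    name  tenure  age office
4    Ivy       3   23    CHI
10   Ivy       8   23    AUS
2    Ivy       0   24     SF
3    Yui       2   24     SF
7    Amy      20   24    AUS
9    Amy       3   31    NYC
11   Eli       9   31    NYC
6    Zoe       6   33    SEA
12   Eli       3   33    CHI
0    Amy      16   36    CHI
5   Sara       3   36    SEA
filter rows where age >= 33:
    name  tenure  age office
6    Zoe       6   33    SEA
12   Eli       3   33    CHI
0    Amy      16   36    CHI
5   Sara       3   36    SEA
Reading off the mean of column 'age', we get 34.5.

34.5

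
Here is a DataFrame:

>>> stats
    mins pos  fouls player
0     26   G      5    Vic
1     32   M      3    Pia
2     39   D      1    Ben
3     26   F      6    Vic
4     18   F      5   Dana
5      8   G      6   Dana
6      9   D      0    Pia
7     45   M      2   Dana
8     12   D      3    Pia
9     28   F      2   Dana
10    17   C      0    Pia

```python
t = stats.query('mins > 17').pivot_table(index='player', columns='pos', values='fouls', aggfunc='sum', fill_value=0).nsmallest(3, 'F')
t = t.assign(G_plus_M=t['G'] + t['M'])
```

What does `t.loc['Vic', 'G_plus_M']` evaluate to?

filter rows where mins > 17:
   mins pos  fouls player
0    26   G      5    Vic
1    32   M      3    Pia
2    39   D      1    Ben
3    26   F      6    Vic
4    18   F      5   Dana
7    45   M      2   Dana
9    28   F      2   Dana
pivot: rows=player, cols=pos, sum(fouls):
pos     D  F  G  M
player            
Ben     1  0  0  0
Dana    0  7  0  2
Pia     0  0  0  3
Vic     0  6  5  0
take 3 rows with smallest F:
pos     D  F  G  M
player            
Ben     1  0  0  0
Pia     0  0  0  3
Vic     0  6  5  0
add column G_plus_M = t['G'] + t['M']:
pos     D  F  G  M  G_plus_M
player                      
Ben     1  0  0  0         0
Pia     0  0  0  3         3
Vic     0  6  5  0         5
Finally, value at row 'Vic', column 'G_plus_M' = 5.

5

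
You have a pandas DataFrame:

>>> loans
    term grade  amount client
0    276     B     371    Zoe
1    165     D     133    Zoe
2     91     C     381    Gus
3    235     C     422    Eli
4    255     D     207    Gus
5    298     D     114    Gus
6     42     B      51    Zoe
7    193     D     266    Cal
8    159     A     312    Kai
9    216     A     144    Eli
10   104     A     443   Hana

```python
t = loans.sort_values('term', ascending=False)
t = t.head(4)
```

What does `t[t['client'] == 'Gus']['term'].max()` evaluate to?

sort by term descending:
    term grade  amount client
5    298     D     114    Gus
0    276     B     371    Zoe
4    255     D     207    Gus
3    235     C     422    Eli
9    216     A     144    Eli
7    193     D     266    Cal
1    165     D     133    Zoe
8    159     A     312    Kai
10   104     A     443   Hana
2     91     C     381    Gus
6     42     B      51    Zoe
take first 4 rows:
   term grade  amount client
5   298     D     114    Gus
0   276     B     371    Zoe
4   255     D     207    Gus
3   235     C     422    Eli
filter rows where client == 'Gus':
   term grade  amount client
5   298     D     114    Gus
4   255     D     207    Gus
max of column 'term' → 298

298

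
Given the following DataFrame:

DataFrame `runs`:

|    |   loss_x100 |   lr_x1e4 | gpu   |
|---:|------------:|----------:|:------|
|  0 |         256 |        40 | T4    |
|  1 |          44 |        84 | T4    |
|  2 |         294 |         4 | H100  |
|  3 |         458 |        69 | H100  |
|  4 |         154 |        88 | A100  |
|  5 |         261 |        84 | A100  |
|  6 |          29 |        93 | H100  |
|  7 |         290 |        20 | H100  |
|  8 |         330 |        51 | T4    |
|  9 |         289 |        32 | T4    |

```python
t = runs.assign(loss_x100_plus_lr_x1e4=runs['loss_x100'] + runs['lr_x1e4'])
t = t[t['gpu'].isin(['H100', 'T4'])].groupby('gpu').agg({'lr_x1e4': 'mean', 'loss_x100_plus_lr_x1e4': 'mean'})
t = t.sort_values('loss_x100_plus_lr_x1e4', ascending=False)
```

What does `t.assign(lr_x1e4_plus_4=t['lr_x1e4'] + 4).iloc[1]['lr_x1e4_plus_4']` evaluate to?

add column loss_x100_plus_lr_x1e4 = runs['loss_x100'] + runs['lr_x1e4']:
   loss_x100  lr_x1e4   gpu  loss_x100_plus_lr_x1e4
0        256       40    T4                     296
1         44       84    T4                     128
2        294        4  H100                     298
3        458       69  H100                     527
4        154       88  A100                     242
5        261       84  A100                     345
6         29       93  H100                     122
7        290       20  H100                     310
8        330       51    T4                     381
9        289       32    T4                     321
filter rows where gpu in ['H100', 'T4']:
   loss_x100  lr_x1e4   gpu  loss_x100_plus_lr_x1e4
0        256       40    T4                     296
1         44       84    T4                     128
2        294        4  H100                     298
3        458       69  H100                     527
6         29       93  H100                     122
7        290       20  H100                     310
8        330       51    T4                     381
9        289       32    T4                     321
group by gpu: mean(lr_x1e4), mean(loss_x100_plus_lr_x1e4):
      lr_x1e4  loss_x100_plus_lr_x1e4
gpu                                  
H100    46.50                  314.25
T4      51.75                  281.50
sort by loss_x100_plus_lr_x1e4 descending:
      lr_x1e4  loss_x100_plus_lr_x1e4
gpu                                  
H100    46.50                  314.25
T4      51.75                  281.50
add column lr_x1e4_plus_4 = t['lr_x1e4'] + 4:
      lr_x1e4  loss_x100_plus_lr_x1e4  lr_x1e4_plus_4
gpu                                                  
H100    46.50                  314.25           50.50
T4      51.75                  281.50           55.75

55.75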